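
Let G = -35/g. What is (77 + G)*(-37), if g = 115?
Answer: -65268/23 ≈ -2837.7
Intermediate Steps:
G = -7/23 (G = -35/115 = -35*1/115 = -7/23 ≈ -0.30435)
(77 + G)*(-37) = (77 - 7/23)*(-37) = (1764/23)*(-37) = -65268/23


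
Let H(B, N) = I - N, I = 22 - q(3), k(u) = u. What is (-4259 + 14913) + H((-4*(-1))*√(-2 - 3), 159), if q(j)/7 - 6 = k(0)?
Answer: 10475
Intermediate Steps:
q(j) = 42 (q(j) = 42 + 7*0 = 42 + 0 = 42)
I = -20 (I = 22 - 1*42 = 22 - 42 = -20)
H(B, N) = -20 - N
(-4259 + 14913) + H((-4*(-1))*√(-2 - 3), 159) = (-4259 + 14913) + (-20 - 1*159) = 10654 + (-20 - 159) = 10654 - 179 = 10475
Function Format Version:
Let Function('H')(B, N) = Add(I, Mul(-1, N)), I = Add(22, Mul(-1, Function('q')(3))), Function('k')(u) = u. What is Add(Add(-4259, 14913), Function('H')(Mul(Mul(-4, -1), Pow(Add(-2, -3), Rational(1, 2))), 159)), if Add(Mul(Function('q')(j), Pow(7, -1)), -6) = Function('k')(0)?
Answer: 10475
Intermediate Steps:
Function('q')(j) = 42 (Function('q')(j) = Add(42, Mul(7, 0)) = Add(42, 0) = 42)
I = -20 (I = Add(22, Mul(-1, 42)) = Add(22, -42) = -20)
Function('H')(B, N) = Add(-20, Mul(-1, N))
Add(Add(-4259, 14913), Function('H')(Mul(Mul(-4, -1), Pow(Add(-2, -3), Rational(1, 2))), 159)) = Add(Add(-4259, 14913), Add(-20, Mul(-1, 159))) = Add(10654, Add(-20, -159)) = Add(10654, -179) = 10475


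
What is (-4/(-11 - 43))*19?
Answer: 38/27 ≈ 1.4074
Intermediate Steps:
(-4/(-11 - 43))*19 = (-4/(-54))*19 = -1/54*(-4)*19 = (2/27)*19 = 38/27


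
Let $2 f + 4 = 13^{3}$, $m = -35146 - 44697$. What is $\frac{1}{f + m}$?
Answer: $- \frac{2}{157493} \approx -1.2699 \cdot 10^{-5}$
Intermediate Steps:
$m = -79843$ ($m = -35146 - 44697 = -79843$)
$f = \frac{2193}{2}$ ($f = -2 + \frac{13^{3}}{2} = -2 + \frac{1}{2} \cdot 2197 = -2 + \frac{2197}{2} = \frac{2193}{2} \approx 1096.5$)
$\frac{1}{f + m} = \frac{1}{\frac{2193}{2} - 79843} = \frac{1}{- \frac{157493}{2}} = - \frac{2}{157493}$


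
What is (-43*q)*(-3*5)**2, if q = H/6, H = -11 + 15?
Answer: -6450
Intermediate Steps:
H = 4
q = 2/3 (q = 4/6 = 4*(1/6) = 2/3 ≈ 0.66667)
(-43*q)*(-3*5)**2 = (-43*2/3)*(-3*5)**2 = -86/3*(-15)**2 = -86/3*225 = -6450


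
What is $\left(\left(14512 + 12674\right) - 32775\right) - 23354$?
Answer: $-28943$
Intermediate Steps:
$\left(\left(14512 + 12674\right) - 32775\right) - 23354 = \left(27186 - 32775\right) - 23354 = -5589 - 23354 = -28943$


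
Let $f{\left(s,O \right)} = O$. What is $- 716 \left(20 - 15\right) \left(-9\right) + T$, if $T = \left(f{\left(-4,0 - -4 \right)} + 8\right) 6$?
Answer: $32292$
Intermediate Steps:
$T = 72$ ($T = \left(\left(0 - -4\right) + 8\right) 6 = \left(\left(0 + 4\right) + 8\right) 6 = \left(4 + 8\right) 6 = 12 \cdot 6 = 72$)
$- 716 \left(20 - 15\right) \left(-9\right) + T = - 716 \left(20 - 15\right) \left(-9\right) + 72 = - 716 \cdot 5 \left(-9\right) + 72 = \left(-716\right) \left(-45\right) + 72 = 32220 + 72 = 32292$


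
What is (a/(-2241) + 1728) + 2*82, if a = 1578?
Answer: 1412798/747 ≈ 1891.3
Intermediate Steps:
(a/(-2241) + 1728) + 2*82 = (1578/(-2241) + 1728) + 2*82 = (1578*(-1/2241) + 1728) + 164 = (-526/747 + 1728) + 164 = 1290290/747 + 164 = 1412798/747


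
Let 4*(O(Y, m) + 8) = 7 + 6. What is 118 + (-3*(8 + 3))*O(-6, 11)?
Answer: 1099/4 ≈ 274.75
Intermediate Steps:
O(Y, m) = -19/4 (O(Y, m) = -8 + (7 + 6)/4 = -8 + (1/4)*13 = -8 + 13/4 = -19/4)
118 + (-3*(8 + 3))*O(-6, 11) = 118 - 3*(8 + 3)*(-19/4) = 118 - 3*11*(-19/4) = 118 - 33*(-19/4) = 118 + 627/4 = 1099/4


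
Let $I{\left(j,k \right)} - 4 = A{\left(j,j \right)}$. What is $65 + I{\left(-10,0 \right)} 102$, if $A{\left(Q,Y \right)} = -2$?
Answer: $269$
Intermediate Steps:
$I{\left(j,k \right)} = 2$ ($I{\left(j,k \right)} = 4 - 2 = 2$)
$65 + I{\left(-10,0 \right)} 102 = 65 + 2 \cdot 102 = 65 + 204 = 269$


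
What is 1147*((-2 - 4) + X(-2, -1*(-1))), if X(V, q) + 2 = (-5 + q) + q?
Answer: -12617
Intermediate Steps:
X(V, q) = -7 + 2*q (X(V, q) = -2 + ((-5 + q) + q) = -2 + (-5 + 2*q) = -7 + 2*q)
1147*((-2 - 4) + X(-2, -1*(-1))) = 1147*((-2 - 4) + (-7 + 2*(-1*(-1)))) = 1147*(-6 + (-7 + 2*1)) = 1147*(-6 + (-7 + 2)) = 1147*(-6 - 5) = 1147*(-11) = -12617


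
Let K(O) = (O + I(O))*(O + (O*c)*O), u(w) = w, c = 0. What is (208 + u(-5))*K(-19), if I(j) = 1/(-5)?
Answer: 370272/5 ≈ 74054.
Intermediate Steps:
I(j) = -⅕
K(O) = O*(-⅕ + O) (K(O) = (O - ⅕)*(O + (O*0)*O) = (-⅕ + O)*(O + 0*O) = (-⅕ + O)*(O + 0) = (-⅕ + O)*O = O*(-⅕ + O))
(208 + u(-5))*K(-19) = (208 - 5)*(-19*(-⅕ - 19)) = 203*(-19*(-96/5)) = 203*(1824/5) = 370272/5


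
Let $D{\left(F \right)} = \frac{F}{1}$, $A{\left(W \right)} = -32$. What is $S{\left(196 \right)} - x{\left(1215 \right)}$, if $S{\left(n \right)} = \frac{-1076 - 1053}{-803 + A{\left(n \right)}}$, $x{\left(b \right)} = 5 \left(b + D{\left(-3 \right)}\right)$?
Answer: $- \frac{5057971}{835} \approx -6057.5$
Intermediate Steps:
$D{\left(F \right)} = F$ ($D{\left(F \right)} = F 1 = F$)
$x{\left(b \right)} = -15 + 5 b$ ($x{\left(b \right)} = 5 \left(b - 3\right) = 5 \left(-3 + b\right) = -15 + 5 b$)
$S{\left(n \right)} = \frac{2129}{835}$ ($S{\left(n \right)} = \frac{-1076 - 1053}{-803 - 32} = - \frac{2129}{-835} = \left(-2129\right) \left(- \frac{1}{835}\right) = \frac{2129}{835}$)
$S{\left(196 \right)} - x{\left(1215 \right)} = \frac{2129}{835} - \left(-15 + 5 \cdot 1215\right) = \frac{2129}{835} - \left(-15 + 6075\right) = \frac{2129}{835} - 6060 = - \frac{5057971}{835}$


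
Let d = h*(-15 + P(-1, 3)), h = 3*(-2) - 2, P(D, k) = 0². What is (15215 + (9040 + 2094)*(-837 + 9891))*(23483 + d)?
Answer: 2379712310953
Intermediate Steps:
P(D, k) = 0
h = -8 (h = -6 - 2 = -8)
d = 120 (d = -8*(-15 + 0) = -8*(-15) = 120)
(15215 + (9040 + 2094)*(-837 + 9891))*(23483 + d) = (15215 + (9040 + 2094)*(-837 + 9891))*(23483 + 120) = (15215 + 11134*9054)*23603 = (15215 + 100807236)*23603 = 100822451*23603 = 2379712310953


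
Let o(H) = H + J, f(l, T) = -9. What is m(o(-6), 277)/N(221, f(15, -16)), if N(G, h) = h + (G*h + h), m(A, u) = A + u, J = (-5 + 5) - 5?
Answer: -266/2007 ≈ -0.13254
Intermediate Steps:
J = -5 (J = 0 - 5 = -5)
o(H) = -5 + H (o(H) = H - 5 = -5 + H)
N(G, h) = 2*h + G*h (N(G, h) = h + (h + G*h) = 2*h + G*h)
m(o(-6), 277)/N(221, f(15, -16)) = ((-5 - 6) + 277)/((-9*(2 + 221))) = (-11 + 277)/((-9*223)) = 266/(-2007) = 266*(-1/2007) = -266/2007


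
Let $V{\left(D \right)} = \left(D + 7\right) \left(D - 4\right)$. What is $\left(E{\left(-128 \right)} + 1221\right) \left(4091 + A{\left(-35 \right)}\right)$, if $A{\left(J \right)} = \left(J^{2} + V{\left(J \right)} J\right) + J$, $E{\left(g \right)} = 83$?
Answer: $-42952456$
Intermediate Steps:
$V{\left(D \right)} = \left(-4 + D\right) \left(7 + D\right)$ ($V{\left(D \right)} = \left(7 + D\right) \left(-4 + D\right) = \left(-4 + D\right) \left(7 + D\right)$)
$A{\left(J \right)} = J + J^{2} + J \left(-28 + J^{2} + 3 J\right)$ ($A{\left(J \right)} = \left(J^{2} + \left(-28 + J^{2} + 3 J\right) J\right) + J = \left(J^{2} + J \left(-28 + J^{2} + 3 J\right)\right) + J = J + J^{2} + J \left(-28 + J^{2} + 3 J\right)$)
$\left(E{\left(-128 \right)} + 1221\right) \left(4091 + A{\left(-35 \right)}\right) = \left(83 + 1221\right) \left(4091 - 35 \left(-27 + \left(-35\right)^{2} + 4 \left(-35\right)\right)\right) = 1304 \left(4091 - 35 \left(-27 + 1225 - 140\right)\right) = 1304 \left(4091 - 37030\right) = 1304 \left(-32939\right) = -42952456$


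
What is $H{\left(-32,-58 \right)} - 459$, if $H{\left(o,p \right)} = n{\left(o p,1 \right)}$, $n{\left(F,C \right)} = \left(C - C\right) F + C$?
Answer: $-458$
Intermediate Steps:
$n{\left(F,C \right)} = C$ ($n{\left(F,C \right)} = 0 F + C = 0 + C = C$)
$H{\left(o,p \right)} = 1$
$H{\left(-32,-58 \right)} - 459 = 1 - 459 = -458$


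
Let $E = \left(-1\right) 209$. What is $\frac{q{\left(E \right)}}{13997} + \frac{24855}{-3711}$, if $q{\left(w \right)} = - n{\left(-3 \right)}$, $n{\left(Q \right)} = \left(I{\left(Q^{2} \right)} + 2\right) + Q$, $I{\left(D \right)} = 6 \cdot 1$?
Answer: $- \frac{115971330}{17314289} \approx -6.698$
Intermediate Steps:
$I{\left(D \right)} = 6$
$E = -209$
$n{\left(Q \right)} = 8 + Q$ ($n{\left(Q \right)} = \left(6 + 2\right) + Q = 8 + Q$)
$q{\left(w \right)} = -5$ ($q{\left(w \right)} = - (8 - 3) = \left(-1\right) 5 = -5$)
$\frac{q{\left(E \right)}}{13997} + \frac{24855}{-3711} = - \frac{5}{13997} + \frac{24855}{-3711} = \left(-5\right) \frac{1}{13997} + 24855 \left(- \frac{1}{3711}\right) = - \frac{5}{13997} - \frac{8285}{1237} = - \frac{115971330}{17314289}$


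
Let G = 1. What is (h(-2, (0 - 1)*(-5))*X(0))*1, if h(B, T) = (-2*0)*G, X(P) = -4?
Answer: 0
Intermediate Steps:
h(B, T) = 0 (h(B, T) = -2*0*1 = 0*1 = 0)
(h(-2, (0 - 1)*(-5))*X(0))*1 = (0*(-4))*1 = 0*1 = 0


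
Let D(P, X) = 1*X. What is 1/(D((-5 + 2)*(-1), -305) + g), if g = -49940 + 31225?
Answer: -1/19020 ≈ -5.2576e-5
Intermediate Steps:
D(P, X) = X
g = -18715
1/(D((-5 + 2)*(-1), -305) + g) = 1/(-305 - 18715) = 1/(-19020) = -1/19020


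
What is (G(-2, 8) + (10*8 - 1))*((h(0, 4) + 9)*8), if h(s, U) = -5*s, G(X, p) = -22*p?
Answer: -6984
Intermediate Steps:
(G(-2, 8) + (10*8 - 1))*((h(0, 4) + 9)*8) = (-22*8 + (10*8 - 1))*((-5*0 + 9)*8) = (-176 + (80 - 1))*((0 + 9)*8) = (-176 + 79)*(9*8) = -97*72 = -6984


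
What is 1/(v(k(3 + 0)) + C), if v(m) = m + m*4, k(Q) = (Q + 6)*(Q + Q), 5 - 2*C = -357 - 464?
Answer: 1/683 ≈ 0.0014641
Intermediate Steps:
C = 413 (C = 5/2 - (-357 - 464)/2 = 5/2 - 1/2*(-821) = 5/2 + 821/2 = 413)
k(Q) = 2*Q*(6 + Q) (k(Q) = (6 + Q)*(2*Q) = 2*Q*(6 + Q))
v(m) = 5*m (v(m) = m + 4*m = 5*m)
1/(v(k(3 + 0)) + C) = 1/(5*(2*(3 + 0)*(6 + (3 + 0))) + 413) = 1/(5*(2*3*(6 + 3)) + 413) = 1/(5*(2*3*9) + 413) = 1/(5*54 + 413) = 1/(270 + 413) = 1/683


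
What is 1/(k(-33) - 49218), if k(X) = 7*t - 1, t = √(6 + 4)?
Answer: -49219/2422509471 - 7*√10/2422509471 ≈ -2.0326e-5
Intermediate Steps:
t = √10 ≈ 3.1623
k(X) = -1 + 7*√10 (k(X) = 7*√10 - 1 = -1 + 7*√10)
1/(k(-33) - 49218) = 1/((-1 + 7*√10) - 49218) = 1/(-49219 + 7*√10)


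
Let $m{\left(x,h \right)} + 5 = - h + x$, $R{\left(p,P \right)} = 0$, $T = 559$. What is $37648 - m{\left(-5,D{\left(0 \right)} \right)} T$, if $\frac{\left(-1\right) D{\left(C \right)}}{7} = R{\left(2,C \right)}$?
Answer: $43238$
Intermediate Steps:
$D{\left(C \right)} = 0$ ($D{\left(C \right)} = \left(-7\right) 0 = 0$)
$m{\left(x,h \right)} = -5 + x - h$ ($m{\left(x,h \right)} = -5 - \left(h - x\right) = -5 + x - h$)
$37648 - m{\left(-5,D{\left(0 \right)} \right)} T = 37648 - \left(-5 - 5 - 0\right) 559 = 37648 - \left(-5 - 5 + 0\right) 559 = 37648 - \left(-10\right) 559 = 37648 - -5590 = 37648 + 5590 = 43238$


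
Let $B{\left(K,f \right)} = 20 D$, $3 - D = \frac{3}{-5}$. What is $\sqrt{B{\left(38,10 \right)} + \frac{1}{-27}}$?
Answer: $\frac{\sqrt{5829}}{9} \approx 8.4831$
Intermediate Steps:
$D = \frac{18}{5}$ ($D = 3 - \frac{3}{-5} = 3 - 3 \left(- \frac{1}{5}\right) = 3 - - \frac{3}{5} = 3 + \frac{3}{5} = \frac{18}{5} \approx 3.6$)
$B{\left(K,f \right)} = 72$ ($B{\left(K,f \right)} = 20 \cdot \frac{18}{5} = 72$)
$\sqrt{B{\left(38,10 \right)} + \frac{1}{-27}} = \sqrt{72 + \frac{1}{-27}} = \sqrt{72 - \frac{1}{27}} = \sqrt{\frac{1943}{27}} = \frac{\sqrt{5829}}{9}$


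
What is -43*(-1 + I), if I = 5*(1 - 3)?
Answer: 473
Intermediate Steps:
I = -10 (I = 5*(-2) = -10)
-43*(-1 + I) = -43*(-1 - 10) = -43*(-11) = 473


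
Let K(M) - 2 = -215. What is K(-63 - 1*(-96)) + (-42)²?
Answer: 1551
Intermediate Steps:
K(M) = -213 (K(M) = 2 - 215 = -213)
K(-63 - 1*(-96)) + (-42)² = -213 + (-42)² = -213 + 1764 = 1551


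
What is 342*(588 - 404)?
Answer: 62928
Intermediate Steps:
342*(588 - 404) = 342*184 = 62928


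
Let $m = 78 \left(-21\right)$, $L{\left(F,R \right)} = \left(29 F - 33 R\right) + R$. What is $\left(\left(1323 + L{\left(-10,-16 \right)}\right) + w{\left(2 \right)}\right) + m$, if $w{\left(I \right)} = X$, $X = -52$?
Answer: $-145$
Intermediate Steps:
$w{\left(I \right)} = -52$
$L{\left(F,R \right)} = - 32 R + 29 F$ ($L{\left(F,R \right)} = \left(- 33 R + 29 F\right) + R = - 32 R + 29 F$)
$m = -1638$
$\left(\left(1323 + L{\left(-10,-16 \right)}\right) + w{\left(2 \right)}\right) + m = \left(\left(1323 + \left(\left(-32\right) \left(-16\right) + 29 \left(-10\right)\right)\right) - 52\right) - 1638 = \left(\left(1323 + \left(512 - 290\right)\right) - 52\right) - 1638 = \left(\left(1323 + 222\right) - 52\right) - 1638 = \left(1545 - 52\right) - 1638 = 1493 - 1638 = -145$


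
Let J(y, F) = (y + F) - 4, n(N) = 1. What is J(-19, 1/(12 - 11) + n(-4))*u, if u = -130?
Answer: 2730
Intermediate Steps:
J(y, F) = -4 + F + y (J(y, F) = (F + y) - 4 = -4 + F + y)
J(-19, 1/(12 - 11) + n(-4))*u = (-4 + (1/(12 - 11) + 1) - 19)*(-130) = (-4 + (1/1 + 1) - 19)*(-130) = (-4 + (1 + 1) - 19)*(-130) = (-4 + 2 - 19)*(-130) = -21*(-130) = 2730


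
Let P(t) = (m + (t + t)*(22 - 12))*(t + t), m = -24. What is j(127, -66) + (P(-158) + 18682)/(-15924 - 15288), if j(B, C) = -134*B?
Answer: -266095321/15606 ≈ -17051.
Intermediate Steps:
P(t) = 2*t*(-24 + 20*t) (P(t) = (-24 + (t + t)*(22 - 12))*(t + t) = (-24 + (2*t)*10)*(2*t) = (-24 + 20*t)*(2*t) = 2*t*(-24 + 20*t))
j(127, -66) + (P(-158) + 18682)/(-15924 - 15288) = -134*127 + (8*(-158)*(-6 + 5*(-158)) + 18682)/(-15924 - 15288) = -17018 + (8*(-158)*(-6 - 790) + 18682)/(-31212) = -17018 + (8*(-158)*(-796) + 18682)*(-1/31212) = -17018 + (1006144 + 18682)*(-1/31212) = -17018 + 1024826*(-1/31212) = -17018 - 512413/15606 = -266095321/15606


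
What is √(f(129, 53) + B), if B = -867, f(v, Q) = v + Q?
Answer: I*√685 ≈ 26.173*I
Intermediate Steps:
f(v, Q) = Q + v
√(f(129, 53) + B) = √((53 + 129) - 867) = √(182 - 867) = √(-685) = I*√685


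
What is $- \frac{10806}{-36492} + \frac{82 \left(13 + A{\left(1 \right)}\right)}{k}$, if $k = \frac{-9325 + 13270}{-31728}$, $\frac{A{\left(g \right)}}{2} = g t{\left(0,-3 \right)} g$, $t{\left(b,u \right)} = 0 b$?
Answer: $- \frac{68566196997}{7997830} \approx -8573.1$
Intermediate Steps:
$t{\left(b,u \right)} = 0$
$A{\left(g \right)} = 0$ ($A{\left(g \right)} = 2 g 0 g = 2 \cdot 0 g = 2 \cdot 0 = 0$)
$k = - \frac{1315}{10576}$ ($k = 3945 \left(- \frac{1}{31728}\right) = - \frac{1315}{10576} \approx -0.12434$)
$- \frac{10806}{-36492} + \frac{82 \left(13 + A{\left(1 \right)}\right)}{k} = - \frac{10806}{-36492} + \frac{82 \left(13 + 0\right)}{- \frac{1315}{10576}} = \left(-10806\right) \left(- \frac{1}{36492}\right) + 82 \cdot 13 \left(- \frac{10576}{1315}\right) = \frac{1801}{6082} + 1066 \left(- \frac{10576}{1315}\right) = \frac{1801}{6082} - \frac{11274016}{1315} = - \frac{68566196997}{7997830}$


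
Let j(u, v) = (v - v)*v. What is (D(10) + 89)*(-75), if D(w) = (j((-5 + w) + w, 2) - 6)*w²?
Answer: 38325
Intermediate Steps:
j(u, v) = 0 (j(u, v) = 0*v = 0)
D(w) = -6*w² (D(w) = (0 - 6)*w² = -6*w²)
(D(10) + 89)*(-75) = (-6*10² + 89)*(-75) = (-6*100 + 89)*(-75) = (-600 + 89)*(-75) = -511*(-75) = 38325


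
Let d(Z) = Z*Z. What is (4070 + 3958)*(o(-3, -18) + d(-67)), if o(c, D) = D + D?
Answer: 35748684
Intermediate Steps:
o(c, D) = 2*D
d(Z) = Z**2
(4070 + 3958)*(o(-3, -18) + d(-67)) = (4070 + 3958)*(2*(-18) + (-67)**2) = 8028*(-36 + 4489) = 8028*4453 = 35748684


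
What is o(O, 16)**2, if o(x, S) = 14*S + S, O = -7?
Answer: 57600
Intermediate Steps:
o(x, S) = 15*S
o(O, 16)**2 = (15*16)**2 = 240**2 = 57600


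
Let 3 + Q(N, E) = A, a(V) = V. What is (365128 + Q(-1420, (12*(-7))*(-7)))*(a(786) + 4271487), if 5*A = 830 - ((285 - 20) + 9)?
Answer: 7801943779413/5 ≈ 1.5604e+12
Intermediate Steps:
A = 556/5 (A = (830 - ((285 - 20) + 9))/5 = (830 - (265 + 9))/5 = (830 - 1*274)/5 = (830 - 274)/5 = (⅕)*556 = 556/5 ≈ 111.20)
Q(N, E) = 541/5 (Q(N, E) = -3 + 556/5 = 541/5)
(365128 + Q(-1420, (12*(-7))*(-7)))*(a(786) + 4271487) = (365128 + 541/5)*(786 + 4271487) = (1826181/5)*4272273 = 7801943779413/5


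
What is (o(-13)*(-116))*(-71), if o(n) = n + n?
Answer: -214136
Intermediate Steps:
o(n) = 2*n
(o(-13)*(-116))*(-71) = ((2*(-13))*(-116))*(-71) = -26*(-116)*(-71) = 3016*(-71) = -214136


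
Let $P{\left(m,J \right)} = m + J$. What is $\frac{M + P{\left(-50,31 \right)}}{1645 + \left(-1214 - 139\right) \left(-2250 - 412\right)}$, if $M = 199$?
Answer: $\frac{180}{3603331} \approx 4.9954 \cdot 10^{-5}$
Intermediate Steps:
$P{\left(m,J \right)} = J + m$
$\frac{M + P{\left(-50,31 \right)}}{1645 + \left(-1214 - 139\right) \left(-2250 - 412\right)} = \frac{199 + \left(31 - 50\right)}{1645 + \left(-1214 - 139\right) \left(-2250 - 412\right)} = \frac{199 - 19}{1645 - -3601686} = \frac{180}{1645 + 3601686} = \frac{180}{3603331}$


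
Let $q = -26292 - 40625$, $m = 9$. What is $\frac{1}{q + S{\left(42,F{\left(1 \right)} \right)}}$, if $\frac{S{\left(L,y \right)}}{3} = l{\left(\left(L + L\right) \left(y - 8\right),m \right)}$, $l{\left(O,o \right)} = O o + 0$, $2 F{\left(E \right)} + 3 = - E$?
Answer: $- \frac{1}{89597} \approx -1.1161 \cdot 10^{-5}$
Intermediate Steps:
$F{\left(E \right)} = - \frac{3}{2} - \frac{E}{2}$ ($F{\left(E \right)} = - \frac{3}{2} + \frac{\left(-1\right) E}{2} = - \frac{3}{2} - \frac{E}{2}$)
$l{\left(O,o \right)} = O o$
$S{\left(L,y \right)} = 54 L \left(-8 + y\right)$ ($S{\left(L,y \right)} = 3 \left(L + L\right) \left(y - 8\right) 9 = 3 \cdot 2 L \left(-8 + y\right) 9 = 3 \cdot 18 L \left(-8 + y\right) = 54 L \left(-8 + y\right)$)
$q = -66917$ ($q = -26292 - 40625 = -66917$)
$\frac{1}{q + S{\left(42,F{\left(1 \right)} \right)}} = \frac{1}{-66917 + 54 \cdot 42 \left(-8 - 2\right)} = \frac{1}{-66917 + 54 \cdot 42 \left(-10\right)} = \frac{1}{-66917 - 22680} = \frac{1}{-89597} = - \frac{1}{89597}$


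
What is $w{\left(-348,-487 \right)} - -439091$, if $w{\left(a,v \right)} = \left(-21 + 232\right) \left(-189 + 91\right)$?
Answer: $418413$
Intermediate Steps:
$w{\left(a,v \right)} = -20678$ ($w{\left(a,v \right)} = 211 \left(-98\right) = -20678$)
$w{\left(-348,-487 \right)} - -439091 = -20678 - -439091 = -20678 + 439091 = 418413$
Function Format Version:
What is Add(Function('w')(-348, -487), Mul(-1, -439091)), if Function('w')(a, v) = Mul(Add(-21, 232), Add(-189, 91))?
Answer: 418413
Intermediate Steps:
Function('w')(a, v) = -20678 (Function('w')(a, v) = Mul(211, -98) = -20678)
Add(Function('w')(-348, -487), Mul(-1, -439091)) = Add(-20678, Mul(-1, -439091)) = Add(-20678, 439091) = 418413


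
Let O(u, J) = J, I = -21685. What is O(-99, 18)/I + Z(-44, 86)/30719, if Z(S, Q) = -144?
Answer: -3675582/666141515 ≈ -0.0055177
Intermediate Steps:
O(-99, 18)/I + Z(-44, 86)/30719 = 18/(-21685) - 144/30719 = 18*(-1/21685) - 144*1/30719 = -18/21685 - 144/30719 = -3675582/666141515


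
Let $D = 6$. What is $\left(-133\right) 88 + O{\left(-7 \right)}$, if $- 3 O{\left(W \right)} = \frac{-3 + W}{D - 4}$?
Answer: $- \frac{35107}{3} \approx -11702.0$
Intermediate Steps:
$O{\left(W \right)} = \frac{1}{2} - \frac{W}{6}$ ($O{\left(W \right)} = - \frac{\left(-3 + W\right) \frac{1}{6 - 4}}{3} = - \frac{\left(-3 + W\right) \frac{1}{2}}{3} = - \frac{- \frac{3}{2} + \frac{W}{2}}{3} = \frac{1}{2} - \frac{W}{6}$)
$\left(-133\right) 88 + O{\left(-7 \right)} = \left(-133\right) 88 + \left(\frac{1}{2} - - \frac{7}{6}\right) = -11704 + \left(\frac{1}{2} + \frac{7}{6}\right) = -11704 + \frac{5}{3} = - \frac{35107}{3}$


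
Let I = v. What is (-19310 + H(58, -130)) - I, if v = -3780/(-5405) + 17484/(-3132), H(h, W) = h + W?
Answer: -5467079161/282141 ≈ -19377.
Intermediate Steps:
H(h, W) = W + h
v = -1377701/282141 (v = -3780*(-1/5405) + 17484*(-1/3132) = 756/1081 - 1457/261 = -1377701/282141 ≈ -4.8830)
I = -1377701/282141 ≈ -4.8830
(-19310 + H(58, -130)) - I = (-19310 + (-130 + 58)) - 1*(-1377701/282141) = (-19310 - 72) + 1377701/282141 = -19382 + 1377701/282141 = -5467079161/282141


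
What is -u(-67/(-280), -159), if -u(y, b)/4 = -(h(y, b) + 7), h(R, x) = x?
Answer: 608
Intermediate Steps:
u(y, b) = 28 + 4*b (u(y, b) = -(-4)*(b + 7) = -(-4)*(7 + b) = -4*(-7 - b) = 28 + 4*b)
-u(-67/(-280), -159) = -(28 + 4*(-159)) = -(28 - 636) = -1*(-608) = 608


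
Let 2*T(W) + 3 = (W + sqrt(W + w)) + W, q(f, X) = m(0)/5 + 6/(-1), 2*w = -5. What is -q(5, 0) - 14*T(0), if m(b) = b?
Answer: 27 - 7*I*sqrt(10)/2 ≈ 27.0 - 11.068*I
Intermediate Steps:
w = -5/2 (w = (1/2)*(-5) = -5/2 ≈ -2.5000)
q(f, X) = -6 (q(f, X) = 0/5 + 6/(-1) = 0*(1/5) + 6*(-1) = 0 - 6 = -6)
T(W) = -3/2 + W + sqrt(-5/2 + W)/2 (T(W) = -3/2 + ((W + sqrt(W - 5/2)) + W)/2 = -3/2 + ((W + sqrt(-5/2 + W)) + W)/2 = -3/2 + (sqrt(-5/2 + W) + 2*W)/2 = -3/2 + (W + sqrt(-5/2 + W)/2) = -3/2 + W + sqrt(-5/2 + W)/2)
-q(5, 0) - 14*T(0) = -1*(-6) - 14*(-3/2 + 0 + sqrt(-10 + 4*0)/4) = 6 - 14*(-3/2 + 0 + sqrt(-10 + 0)/4) = 6 - 14*(-3/2 + 0 + sqrt(-10)/4) = 6 - 14*(-3/2 + 0 + (I*sqrt(10))/4) = 6 - 14*(-3/2 + 0 + I*sqrt(10)/4) = 6 - 14*(-3/2 + I*sqrt(10)/4) = 6 + (21 - 7*I*sqrt(10)/2) = 27 - 7*I*sqrt(10)/2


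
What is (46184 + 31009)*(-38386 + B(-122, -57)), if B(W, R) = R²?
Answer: -2712330441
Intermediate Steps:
(46184 + 31009)*(-38386 + B(-122, -57)) = (46184 + 31009)*(-38386 + (-57)²) = 77193*(-38386 + 3249) = 77193*(-35137) = -2712330441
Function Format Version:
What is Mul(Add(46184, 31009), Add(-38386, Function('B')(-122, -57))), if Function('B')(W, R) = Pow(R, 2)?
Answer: -2712330441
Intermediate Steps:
Mul(Add(46184, 31009), Add(-38386, Function('B')(-122, -57))) = Mul(Add(46184, 31009), Add(-38386, Pow(-57, 2))) = Mul(77193, Add(-38386, 3249)) = Mul(77193, -35137) = -2712330441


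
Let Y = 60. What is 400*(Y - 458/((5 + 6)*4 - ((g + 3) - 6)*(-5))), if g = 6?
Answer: 1232800/59 ≈ 20895.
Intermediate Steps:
400*(Y - 458/((5 + 6)*4 - ((g + 3) - 6)*(-5))) = 400*(60 - 458/((5 + 6)*4 - ((6 + 3) - 6)*(-5))) = 400*(60 - 458/(11*4 - (9 - 6)*(-5))) = 400*(60 - 458/(44 - 3*(-5))) = 400*(60 - 458/(44 - 1*(-15))) = 400*(60 - 458/(44 + 15)) = 400*(60 - 458/59) = 400*(3082/59) = 1232800/59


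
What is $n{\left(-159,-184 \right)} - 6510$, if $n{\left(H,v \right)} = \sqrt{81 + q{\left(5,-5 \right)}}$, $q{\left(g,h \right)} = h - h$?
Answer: $-6501$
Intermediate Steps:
$q{\left(g,h \right)} = 0$
$n{\left(H,v \right)} = 9$ ($n{\left(H,v \right)} = \sqrt{81 + 0} = \sqrt{81} = 9$)
$n{\left(-159,-184 \right)} - 6510 = 9 - 6510 = -6501$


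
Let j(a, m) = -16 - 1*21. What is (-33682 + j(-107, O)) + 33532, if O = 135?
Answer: -187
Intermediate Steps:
j(a, m) = -37 (j(a, m) = -16 - 21 = -37)
(-33682 + j(-107, O)) + 33532 = (-33682 - 37) + 33532 = -33719 + 33532 = -187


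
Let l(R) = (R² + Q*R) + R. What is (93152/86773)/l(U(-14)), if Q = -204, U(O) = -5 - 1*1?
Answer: 46576/54406671 ≈ 0.00085607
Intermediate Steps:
U(O) = -6 (U(O) = -5 - 1 = -6)
l(R) = R² - 203*R (l(R) = (R² - 204*R) + R = R² - 203*R)
(93152/86773)/l(U(-14)) = (93152/86773)/((-6*(-203 - 6))) = (93152*(1/86773))/((-6*(-209))) = (93152/86773)/1254 = (93152/86773)*(1/1254) = 46576/54406671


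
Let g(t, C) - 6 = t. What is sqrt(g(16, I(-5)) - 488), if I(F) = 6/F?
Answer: I*sqrt(466) ≈ 21.587*I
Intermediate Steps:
g(t, C) = 6 + t
sqrt(g(16, I(-5)) - 488) = sqrt((6 + 16) - 488) = sqrt(22 - 488) = sqrt(-466) = I*sqrt(466)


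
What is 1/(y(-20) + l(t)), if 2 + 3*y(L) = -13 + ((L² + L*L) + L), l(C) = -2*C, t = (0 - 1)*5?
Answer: 1/265 ≈ 0.0037736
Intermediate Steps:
t = -5 (t = -1*5 = -5)
y(L) = -5 + L/3 + 2*L²/3 (y(L) = -⅔ + (-13 + ((L² + L*L) + L))/3 = -⅔ + (-13 + ((L² + L²) + L))/3 = -⅔ + (-13 + (2*L² + L))/3 = -⅔ + (-13 + (L + 2*L²))/3 = -⅔ + (-13 + L + 2*L²)/3 = -⅔ + (-13/3 + L/3 + 2*L²/3) = -5 + L/3 + 2*L²/3)
1/(y(-20) + l(t)) = 1/((-5 + (⅓)*(-20) + (⅔)*(-20)²) - 2*(-5)) = 1/((-5 - 20/3 + (⅔)*400) + 10) = 1/((-5 - 20/3 + 800/3) + 10) = 1/(255 + 10) = 1/265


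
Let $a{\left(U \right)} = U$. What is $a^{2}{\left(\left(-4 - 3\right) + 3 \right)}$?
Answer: $16$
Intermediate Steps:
$a^{2}{\left(\left(-4 - 3\right) + 3 \right)} = \left(\left(-4 - 3\right) + 3\right)^{2} = \left(-7 + 3\right)^{2} = \left(-4\right)^{2} = 16$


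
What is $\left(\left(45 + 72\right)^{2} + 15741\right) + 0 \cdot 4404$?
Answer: $29430$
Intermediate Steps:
$\left(\left(45 + 72\right)^{2} + 15741\right) + 0 \cdot 4404 = \left(117^{2} + 15741\right) + 0 = \left(13689 + 15741\right) + 0 = 29430 + 0 = 29430$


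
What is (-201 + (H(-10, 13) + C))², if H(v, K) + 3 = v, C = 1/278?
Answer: 3539179081/77284 ≈ 45794.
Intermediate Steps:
C = 1/278 ≈ 0.0035971
H(v, K) = -3 + v
(-201 + (H(-10, 13) + C))² = (-201 + ((-3 - 10) + 1/278))² = (-201 + (-13 + 1/278))² = (-201 - 3613/278)² = (-59491/278)² = 3539179081/77284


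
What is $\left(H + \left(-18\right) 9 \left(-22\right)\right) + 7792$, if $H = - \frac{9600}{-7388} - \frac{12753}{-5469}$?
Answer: $\frac{38248798633}{3367081} \approx 11360.0$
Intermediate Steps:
$H = \frac{12226797}{3367081}$ ($H = \left(-9600\right) \left(- \frac{1}{7388}\right) - - \frac{4251}{1823} = \frac{2400}{1847} + \frac{4251}{1823} = \frac{12226797}{3367081} \approx 3.6313$)
$\left(H + \left(-18\right) 9 \left(-22\right)\right) + 7792 = \left(\frac{12226797}{3367081} + \left(-18\right) 9 \left(-22\right)\right) + 7792 = \left(\frac{12226797}{3367081} - -3564\right) + 7792 = \left(\frac{12226797}{3367081} + 3564\right) + 7792 = \frac{12012503481}{3367081} + 7792 = \frac{38248798633}{3367081}$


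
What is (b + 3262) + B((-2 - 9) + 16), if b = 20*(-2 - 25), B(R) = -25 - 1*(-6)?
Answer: 2703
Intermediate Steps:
B(R) = -19 (B(R) = -25 + 6 = -19)
b = -540 (b = 20*(-27) = -540)
(b + 3262) + B((-2 - 9) + 16) = (-540 + 3262) - 19 = 2722 - 19 = 2703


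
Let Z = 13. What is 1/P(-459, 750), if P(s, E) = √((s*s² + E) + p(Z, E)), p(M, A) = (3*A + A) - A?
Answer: -I*√96699579/96699579 ≈ -0.00010169*I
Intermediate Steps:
p(M, A) = 3*A (p(M, A) = 4*A - A = 3*A)
P(s, E) = √(s³ + 4*E) (P(s, E) = √((s*s² + E) + 3*E) = √((s³ + E) + 3*E) = √((E + s³) + 3*E) = √(s³ + 4*E))
1/P(-459, 750) = 1/(√((-459)³ + 4*750)) = 1/(√(-96702579 + 3000)) = 1/(√(-96699579)) = 1/(I*√96699579) = -I*√96699579/96699579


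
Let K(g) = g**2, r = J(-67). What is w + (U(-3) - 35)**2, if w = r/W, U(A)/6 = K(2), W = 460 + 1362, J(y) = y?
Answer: 220395/1822 ≈ 120.96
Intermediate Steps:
W = 1822
r = -67
U(A) = 24 (U(A) = 6*2**2 = 6*4 = 24)
w = -67/1822 ≈ -0.036773
w + (U(-3) - 35)**2 = -67/1822 + (24 - 35)**2 = -67/1822 + (-11)**2 = -67/1822 + 121 = 220395/1822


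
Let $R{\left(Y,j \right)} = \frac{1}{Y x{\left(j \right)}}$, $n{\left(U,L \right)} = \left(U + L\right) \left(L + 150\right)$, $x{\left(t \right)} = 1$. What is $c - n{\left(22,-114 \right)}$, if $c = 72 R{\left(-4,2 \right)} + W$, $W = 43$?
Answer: $3337$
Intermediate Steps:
$n{\left(U,L \right)} = \left(150 + L\right) \left(L + U\right)$ ($n{\left(U,L \right)} = \left(L + U\right) \left(150 + L\right) = \left(150 + L\right) \left(L + U\right)$)
$R{\left(Y,j \right)} = \frac{1}{Y}$ ($R{\left(Y,j \right)} = \frac{1}{Y 1} = \frac{1}{Y}$)
$c = 25$ ($c = \frac{72}{-4} + 43 = 72 \left(- \frac{1}{4}\right) + 43 = -18 + 43 = 25$)
$c - n{\left(22,-114 \right)} = 25 - \left(\left(-114\right)^{2} + 150 \left(-114\right) + 150 \cdot 22 - 2508\right) = 25 - \left(12996 - 17100 + 3300 - 2508\right) = 25 - -3312 = 25 + 3312 = 3337$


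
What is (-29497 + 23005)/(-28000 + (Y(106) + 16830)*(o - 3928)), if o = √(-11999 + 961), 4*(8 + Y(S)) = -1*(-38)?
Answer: 122684205984/1250831052627737 + 4460004*I*√11038/178690150375391 ≈ 9.8082e-5 + 2.6223e-6*I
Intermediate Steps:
Y(S) = 3/2 (Y(S) = -8 + (-1*(-38))/4 = -8 + (¼)*38 = -8 + 19/2 = 3/2)
o = I*√11038 (o = √(-11038) = I*√11038 ≈ 105.06*I)
(-29497 + 23005)/(-28000 + (Y(106) + 16830)*(o - 3928)) = (-29497 + 23005)/(-28000 + (3/2 + 16830)*(I*√11038 - 3928)) = -6492/(-28000 + 33663*(-3928 + I*√11038)/2) = -6492/(-28000 + (-66114132 + 33663*I*√11038/2)) = -6492/(-66142132 + 33663*I*√11038/2)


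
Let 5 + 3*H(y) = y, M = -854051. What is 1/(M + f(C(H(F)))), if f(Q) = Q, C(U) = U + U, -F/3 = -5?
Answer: -3/2562133 ≈ -1.1709e-6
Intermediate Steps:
F = 15 (F = -3*(-5) = 15)
H(y) = -5/3 + y/3
C(U) = 2*U
1/(M + f(C(H(F)))) = 1/(-854051 + 2*(-5/3 + (⅓)*15)) = 1/(-854051 + 2*(-5/3 + 5)) = 1/(-854051 + 2*(10/3)) = 1/(-854051 + 20/3) = 1/(-2562133/3) = -3/2562133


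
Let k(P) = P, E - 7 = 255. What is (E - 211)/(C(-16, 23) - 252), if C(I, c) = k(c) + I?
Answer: -51/245 ≈ -0.20816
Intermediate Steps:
E = 262 (E = 7 + 255 = 262)
C(I, c) = I + c (C(I, c) = c + I = I + c)
(E - 211)/(C(-16, 23) - 252) = (262 - 211)/((-16 + 23) - 252) = 51/(7 - 252) = 51/(-245) = 51*(-1/245) = -51/245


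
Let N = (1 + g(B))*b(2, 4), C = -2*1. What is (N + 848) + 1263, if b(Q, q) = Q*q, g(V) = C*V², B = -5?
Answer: 1719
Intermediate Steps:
C = -2
g(V) = -2*V²
N = -392 (N = (1 - 2*(-5)²)*(2*4) = (1 - 2*25)*8 = (1 - 50)*8 = -49*8 = -392)
(N + 848) + 1263 = (-392 + 848) + 1263 = 456 + 1263 = 1719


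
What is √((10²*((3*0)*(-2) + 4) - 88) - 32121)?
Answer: I*√31809 ≈ 178.35*I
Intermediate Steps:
√((10²*((3*0)*(-2) + 4) - 88) - 32121) = √((100*(0*(-2) + 4) - 88) - 32121) = √((100*(0 + 4) - 88) - 32121) = √((100*4 - 88) - 32121) = √((400 - 88) - 32121) = √(312 - 32121) = √(-31809) = I*√31809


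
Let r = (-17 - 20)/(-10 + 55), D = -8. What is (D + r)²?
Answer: 157609/2025 ≈ 77.832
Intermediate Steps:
r = -37/45 ≈ -0.82222
(D + r)² = (-8 - 37/45)² = (-397/45)² = 157609/2025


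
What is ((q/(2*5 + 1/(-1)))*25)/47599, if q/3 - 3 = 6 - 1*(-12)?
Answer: 175/47599 ≈ 0.0036765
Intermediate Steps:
q = 63 (q = 9 + 3*(6 - 1*(-12)) = 9 + 3*(6 + 12) = 9 + 3*18 = 9 + 54 = 63)
((q/(2*5 + 1/(-1)))*25)/47599 = ((63/(2*5 + 1/(-1)))*25)/47599 = ((63/(10 - 1))*25)*(1/47599) = ((63/9)*25)*(1/47599) = ((63*(⅑))*25)*(1/47599) = (7*25)*(1/47599) = 175*(1/47599) = 175/47599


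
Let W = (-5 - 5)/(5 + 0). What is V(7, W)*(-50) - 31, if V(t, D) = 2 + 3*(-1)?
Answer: 19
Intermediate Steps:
W = -2 (W = -10/5 = -10*1/5 = -2)
V(t, D) = -1 (V(t, D) = 2 - 3 = -1)
V(7, W)*(-50) - 31 = -1*(-50) - 31 = 50 - 31 = 19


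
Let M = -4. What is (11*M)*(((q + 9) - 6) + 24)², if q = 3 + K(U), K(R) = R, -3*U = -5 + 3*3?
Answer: -325424/9 ≈ -36158.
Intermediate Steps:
U = -4/3 (U = -(-5 + 3*3)/3 = -(-5 + 9)/3 = -⅓*4 = -4/3 ≈ -1.3333)
q = 5/3 (q = 3 - 4/3 = 5/3 ≈ 1.6667)
(11*M)*(((q + 9) - 6) + 24)² = (11*(-4))*(((5/3 + 9) - 6) + 24)² = -44*((32/3 - 6) + 24)² = -44*(14/3 + 24)² = -44*(86/3)² = -44*7396/9 = -325424/9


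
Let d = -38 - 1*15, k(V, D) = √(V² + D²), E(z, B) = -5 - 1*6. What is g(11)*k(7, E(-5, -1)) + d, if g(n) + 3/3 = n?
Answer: -53 + 10*√170 ≈ 77.384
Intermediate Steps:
E(z, B) = -11 (E(z, B) = -5 - 6 = -11)
k(V, D) = √(D² + V²)
d = -53 (d = -38 - 15 = -53)
g(n) = -1 + n
g(11)*k(7, E(-5, -1)) + d = (-1 + 11)*√((-11)² + 7²) - 53 = 10*√(121 + 49) - 53 = 10*√170 - 53 = -53 + 10*√170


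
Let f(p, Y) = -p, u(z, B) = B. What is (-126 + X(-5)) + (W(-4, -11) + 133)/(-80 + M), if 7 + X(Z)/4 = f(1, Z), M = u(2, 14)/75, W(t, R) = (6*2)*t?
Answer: -952163/5986 ≈ -159.06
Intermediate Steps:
W(t, R) = 12*t
M = 14/75 ≈ 0.18667
X(Z) = -32 (X(Z) = -28 + 4*(-1*1) = -28 + 4*(-1) = -28 - 4 = -32)
(-126 + X(-5)) + (W(-4, -11) + 133)/(-80 + M) = (-126 - 32) + (12*(-4) + 133)/(-80 + 14/75) = -158 + (-48 + 133)/(-5986/75) = -158 + 85*(-75/5986) = -158 - 6375/5986 = -952163/5986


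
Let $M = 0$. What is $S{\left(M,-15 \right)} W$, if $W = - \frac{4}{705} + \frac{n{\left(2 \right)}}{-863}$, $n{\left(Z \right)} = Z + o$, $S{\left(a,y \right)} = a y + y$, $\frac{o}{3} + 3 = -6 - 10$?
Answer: $- \frac{35323}{40561} \approx -0.87086$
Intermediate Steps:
$o = -57$ ($o = -9 + 3 \left(-6 - 10\right) = -9 + 3 \left(-16\right) = -9 - 48 = -57$)
$S{\left(a,y \right)} = y + a y$
$n{\left(Z \right)} = -57 + Z$ ($n{\left(Z \right)} = Z - 57 = -57 + Z$)
$W = \frac{35323}{608415}$ ($W = - \frac{4}{705} + \frac{-57 + 2}{-863} = \left(-4\right) \frac{1}{705} - - \frac{55}{863} = - \frac{4}{705} + \frac{55}{863} = \frac{35323}{608415} \approx 0.058057$)
$S{\left(M,-15 \right)} W = - 15 \left(1 + 0\right) \frac{35323}{608415} = \left(-15\right) 1 \cdot \frac{35323}{608415} = \left(-15\right) \frac{35323}{608415} = - \frac{35323}{40561}$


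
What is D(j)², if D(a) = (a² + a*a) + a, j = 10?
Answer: 44100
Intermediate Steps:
D(a) = a + 2*a² (D(a) = (a² + a²) + a = 2*a² + a = a + 2*a²)
D(j)² = (10*(1 + 2*10))² = (10*(1 + 20))² = (10*21)² = 210² = 44100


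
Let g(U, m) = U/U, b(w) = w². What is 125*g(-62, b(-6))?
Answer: 125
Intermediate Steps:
g(U, m) = 1
125*g(-62, b(-6)) = 125*1 = 125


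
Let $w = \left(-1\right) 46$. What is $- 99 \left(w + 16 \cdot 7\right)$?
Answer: $-6534$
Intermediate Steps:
$w = -46$
$- 99 \left(w + 16 \cdot 7\right) = - 99 \left(-46 + 16 \cdot 7\right) = - 99 \left(-46 + 112\right) = \left(-99\right) 66 = -6534$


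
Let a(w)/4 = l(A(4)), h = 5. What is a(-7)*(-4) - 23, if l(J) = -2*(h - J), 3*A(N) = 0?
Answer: 137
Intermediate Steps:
A(N) = 0 (A(N) = (⅓)*0 = 0)
l(J) = -10 + 2*J (l(J) = -2*(5 - J) = -10 + 2*J)
a(w) = -40 (a(w) = 4*(-10 + 2*0) = 4*(-10 + 0) = 4*(-10) = -40)
a(-7)*(-4) - 23 = -40*(-4) - 23 = 160 - 23 = 137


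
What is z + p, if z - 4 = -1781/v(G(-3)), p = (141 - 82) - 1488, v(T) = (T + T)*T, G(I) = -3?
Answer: -27431/18 ≈ -1523.9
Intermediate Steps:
v(T) = 2*T**2 (v(T) = (2*T)*T = 2*T**2)
p = -1429 (p = 59 - 1488 = -1429)
z = -1709/18 (z = 4 - 1781/(2*(-3)**2) = 4 - 1781/(2*9) = 4 - 1781/18 = -1709/18 ≈ -94.944)
z + p = -1709/18 - 1429 = -27431/18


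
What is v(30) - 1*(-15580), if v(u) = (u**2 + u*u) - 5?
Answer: 17375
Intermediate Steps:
v(u) = -5 + 2*u**2 (v(u) = (u**2 + u**2) - 5 = 2*u**2 - 5 = -5 + 2*u**2)
v(30) - 1*(-15580) = (-5 + 2*30**2) - 1*(-15580) = (-5 + 2*900) + 15580 = (-5 + 1800) + 15580 = 1795 + 15580 = 17375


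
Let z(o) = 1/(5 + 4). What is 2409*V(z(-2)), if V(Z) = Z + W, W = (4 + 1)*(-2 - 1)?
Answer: -107602/3 ≈ -35867.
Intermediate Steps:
z(o) = 1/9
W = -15 (W = 5*(-3) = -15)
V(Z) = -15 + Z (V(Z) = Z - 15 = -15 + Z)
2409*V(z(-2)) = 2409*(-15 + 1/9) = 2409*(-134/9) = -107602/3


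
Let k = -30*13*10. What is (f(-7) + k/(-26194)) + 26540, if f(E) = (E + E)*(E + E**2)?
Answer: 339895294/13097 ≈ 25952.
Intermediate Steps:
k = -3900 (k = -390*10 = -3900)
f(E) = 2*E*(E + E**2) (f(E) = (2*E)*(E + E**2) = 2*E*(E + E**2))
(f(-7) + k/(-26194)) + 26540 = (2*(-7)**2*(1 - 7) - 3900/(-26194)) + 26540 = (2*49*(-6) - 3900*(-1/26194)) + 26540 = (-588 + 1950/13097) + 26540 = -7699086/13097 + 26540 = 339895294/13097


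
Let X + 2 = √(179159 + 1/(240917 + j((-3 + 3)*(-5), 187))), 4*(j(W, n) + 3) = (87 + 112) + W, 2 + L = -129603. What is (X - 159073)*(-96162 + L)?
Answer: 35913885525 - 225767*√18493517793848155/321285 ≈ 3.5818e+10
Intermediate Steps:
L = -129605 (L = -2 - 129603 = -129605)
j(W, n) = 187/4 + W/4 (j(W, n) = -3 + ((87 + 112) + W)/4 = -3 + (199 + W)/4 = -3 + (199/4 + W/4) = 187/4 + W/4)
X = -2 + √18493517793848155/321285 (X = -2 + √(179159 + 1/(240917 + (187/4 + ((-3 + 3)*(-5))/4))) = -2 + √(179159 + 1/(240917 + (187/4 + (0*(-5))/4))) = -2 + √(179159 + 1/(240917 + (187/4 + (¼)*0))) = -2 + √(179159 + 1/(240917 + (187/4 + 0))) = -2 + √(179159 + 1/(240917 + 187/4)) = -2 + √(179159 + 1/(963855/4)) = -2 + √(179159 + 4/963855) = -2 + √(172683297949/963855) = -2 + √18493517793848155/321285 ≈ 421.27)
(X - 159073)*(-96162 + L) = ((-2 + √18493517793848155/321285) - 159073)*(-96162 - 129605) = (-159075 + √18493517793848155/321285)*(-225767) = 35913885525 - 225767*√18493517793848155/321285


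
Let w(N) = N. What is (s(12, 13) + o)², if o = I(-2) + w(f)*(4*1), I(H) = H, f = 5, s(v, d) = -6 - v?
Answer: 0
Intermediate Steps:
o = 18 (o = -2 + 5*(4*1) = -2 + 5*4 = -2 + 20 = 18)
(s(12, 13) + o)² = ((-6 - 1*12) + 18)² = ((-6 - 12) + 18)² = (-18 + 18)² = 0² = 0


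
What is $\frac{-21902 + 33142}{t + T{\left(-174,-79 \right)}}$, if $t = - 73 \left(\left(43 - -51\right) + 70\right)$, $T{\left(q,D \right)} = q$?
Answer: $- \frac{5620}{6073} \approx -0.92541$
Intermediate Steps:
$t = -11972$ ($t = - 73 \left(\left(43 + 51\right) + 70\right) = - 73 \left(94 + 70\right) = \left(-73\right) 164 = -11972$)
$\frac{-21902 + 33142}{t + T{\left(-174,-79 \right)}} = \frac{-21902 + 33142}{-11972 - 174} = \frac{11240}{-12146} = 11240 \left(- \frac{1}{12146}\right) = - \frac{5620}{6073}$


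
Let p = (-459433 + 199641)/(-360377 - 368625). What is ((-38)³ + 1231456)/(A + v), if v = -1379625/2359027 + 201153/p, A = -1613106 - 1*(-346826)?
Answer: -360538483373768128/215059076260667129 ≈ -1.6765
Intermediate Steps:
p = 129896/364501 (p = -259792/(-729002) = -259792*(-1/729002) = 129896/364501 ≈ 0.35637)
A = -1266280 (A = -1613106 + 346826 = -1266280)
v = 172964788356338631/306428171192 (v = -1379625/2359027 + 201153/(129896/364501) = -1379625*1/2359027 + 201153*(364501/129896) = -1379625/2359027 + 73320469653/129896 = 172964788356338631/306428171192 ≈ 5.6446e+5)
((-38)³ + 1231456)/(A + v) = ((-38)³ + 1231456)/(-1266280 + 172964788356338631/306428171192) = (-54872 + 1231456)/(-215059076260667129/306428171192) = 1176584*(-306428171192/215059076260667129) = -360538483373768128/215059076260667129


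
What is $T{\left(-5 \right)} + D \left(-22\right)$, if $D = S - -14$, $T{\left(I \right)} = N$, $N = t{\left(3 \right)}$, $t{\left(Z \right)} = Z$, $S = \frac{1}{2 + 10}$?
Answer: $- \frac{1841}{6} \approx -306.83$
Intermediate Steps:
$S = \frac{1}{12} \approx 0.083333$
$N = 3$
$T{\left(I \right)} = 3$
$D = \frac{169}{12}$ ($D = \frac{1}{12} - -14 = \frac{1}{12} + 14 = \frac{169}{12} \approx 14.083$)
$T{\left(-5 \right)} + D \left(-22\right) = 3 + \frac{169}{12} \left(-22\right) = 3 - \frac{1859}{6} = - \frac{1841}{6}$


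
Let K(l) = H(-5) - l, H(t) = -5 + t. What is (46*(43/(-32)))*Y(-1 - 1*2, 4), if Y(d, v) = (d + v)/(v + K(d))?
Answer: 989/48 ≈ 20.604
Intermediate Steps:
K(l) = -10 - l (K(l) = (-5 - 5) - l = -10 - l)
Y(d, v) = (d + v)/(-10 + v - d) (Y(d, v) = (d + v)/(v + (-10 - d)) = (d + v)/(-10 + v - d))
(46*(43/(-32)))*Y(-1 - 1*2, 4) = (46*(43/(-32)))*(((-1 - 1*2) + 4)/(-10 + 4 - (-1 - 1*2))) = (46*(43*(-1/32)))*(((-1 - 2) + 4)/(-10 + 4 - (-1 - 2))) = (46*(-43/32))*((-3 + 4)/(-10 + 4 - 1*(-3))) = -989/(16*(-10 + 4 + 3)) = -989/(16*(-3)) = -(-989)/48 = -989/16*(-⅓) = 989/48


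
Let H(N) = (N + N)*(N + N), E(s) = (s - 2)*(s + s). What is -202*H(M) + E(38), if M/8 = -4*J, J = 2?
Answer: -3306832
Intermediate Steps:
E(s) = 2*s*(-2 + s) (E(s) = (-2 + s)*(2*s) = 2*s*(-2 + s))
M = -64 (M = 8*(-4*2) = 8*(-8) = -64)
H(N) = 4*N² (H(N) = (2*N)*(2*N) = 4*N²)
-202*H(M) + E(38) = -808*(-64)² + 2*38*(-2 + 38) = -808*4096 + 2*38*36 = -202*16384 + 2736 = -3309568 + 2736 = -3306832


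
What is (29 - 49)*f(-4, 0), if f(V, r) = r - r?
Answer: 0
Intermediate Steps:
f(V, r) = 0
(29 - 49)*f(-4, 0) = (29 - 49)*0 = -20*0 = 0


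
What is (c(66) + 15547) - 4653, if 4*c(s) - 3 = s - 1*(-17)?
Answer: 21831/2 ≈ 10916.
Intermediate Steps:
c(s) = 5 + s/4 (c(s) = 3/4 + (s - 1*(-17))/4 = 3/4 + (s + 17)/4 = 3/4 + (17 + s)/4 = 3/4 + (17/4 + s/4) = 5 + s/4)
(c(66) + 15547) - 4653 = ((5 + (1/4)*66) + 15547) - 4653 = ((5 + 33/2) + 15547) - 4653 = (43/2 + 15547) - 4653 = 31137/2 - 4653 = 21831/2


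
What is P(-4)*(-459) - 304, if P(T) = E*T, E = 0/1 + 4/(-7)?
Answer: -9472/7 ≈ -1353.1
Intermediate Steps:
E = -4/7 (E = 0*1 + 4*(-⅐) = 0 - 4/7 = -4/7 ≈ -0.57143)
P(T) = -4*T/7
P(-4)*(-459) - 304 = -4/7*(-4)*(-459) - 304 = (16/7)*(-459) - 304 = -7344/7 - 304 = -9472/7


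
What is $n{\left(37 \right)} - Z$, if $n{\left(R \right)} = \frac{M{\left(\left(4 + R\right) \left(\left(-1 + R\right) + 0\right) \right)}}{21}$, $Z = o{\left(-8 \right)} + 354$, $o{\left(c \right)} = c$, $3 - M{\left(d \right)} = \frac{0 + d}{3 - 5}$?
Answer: $- \frac{2175}{7} \approx -310.71$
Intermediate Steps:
$M{\left(d \right)} = 3 + \frac{d}{2}$ ($M{\left(d \right)} = 3 - \frac{0 + d}{3 - 5} = 3 - \frac{d}{-2} = 3 - d \left(- \frac{1}{2}\right) = 3 - - \frac{d}{2} = 3 + \frac{d}{2}$)
$Z = 346$ ($Z = -8 + 354 = 346$)
$n{\left(R \right)} = \frac{1}{7} + \frac{\left(-1 + R\right) \left(4 + R\right)}{42}$ ($n{\left(R \right)} = \frac{3 + \frac{\left(4 + R\right) \left(\left(-1 + R\right) + 0\right)}{2}}{21} = \left(3 + \frac{\left(4 + R\right) \left(-1 + R\right)}{2}\right) \frac{1}{21} = \left(3 + \frac{\left(-1 + R\right) \left(4 + R\right)}{2}\right) \frac{1}{21} = \frac{1}{7} + \frac{\left(-1 + R\right) \left(4 + R\right)}{42}$)
$n{\left(37 \right)} - Z = \left(\frac{1}{21} + \frac{1}{14} \cdot 37 + \frac{37^{2}}{42}\right) - 346 = \left(\frac{1}{21} + \frac{37}{14} + \frac{1}{42} \cdot 1369\right) - 346 = \left(\frac{1}{21} + \frac{37}{14} + \frac{1369}{42}\right) - 346 = \frac{247}{7} - 346 = - \frac{2175}{7}$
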